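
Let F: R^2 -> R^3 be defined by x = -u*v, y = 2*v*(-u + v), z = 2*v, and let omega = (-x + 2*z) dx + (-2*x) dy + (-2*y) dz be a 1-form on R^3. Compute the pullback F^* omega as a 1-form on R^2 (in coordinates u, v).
F^* omega = (v^2*(-5*u - 4)) du + (v*(-5*u^2 + 8*u*v + 4*u - 8*v)) dv

Using F^*(f dg) = (f ∘ F) d(g ∘ F), substitute each coordinate x_i by F_i(u, v) in f_i, and replace dx_i by d F_i = (∂F_i/∂u) du + (∂F_i/∂v) dv.
  For the x component: f_1(F) = v*(u + 4); d F_1 = (-v) du + (-u) dv
  For the y component: f_2(F) = 2*u*v; d F_2 = (-2*v) du + (-2*u + 4*v) dv
  For the z component: f_3(F) = 4*v*(u - v); d F_3 = (0) du + (2) dv
Combining and collecting du, dv coefficients:
  coeff of du: v^2*(-5*u - 4)
  coeff of dv: v*(-5*u^2 + 8*u*v + 4*u - 8*v)
F^* omega = (v^2*(-5*u - 4)) du + (v*(-5*u^2 + 8*u*v + 4*u - 8*v)) dv.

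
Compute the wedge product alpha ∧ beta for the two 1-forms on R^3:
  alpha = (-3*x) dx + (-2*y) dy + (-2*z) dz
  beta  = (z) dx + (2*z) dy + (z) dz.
alpha ∧ beta = (2*z*(-3*x + y)) dx ∧ dy + (z*(-3*x + 2*z)) dx ∧ dz + (2*z*(-y + 2*z)) dy ∧ dz

Distribute the wedge, using dx_i ∧ dx_j = -dx_j ∧ dx_i and dx_i ∧ dx_i = 0. For each pair (i, j) with i < j, the coefficient of dx_i ∧ dx_j in alpha ∧ beta is (alpha_i * beta_j - alpha_j * beta_i). Collecting: alpha ∧ beta = (2*z*(-3*x + y)) dx ∧ dy + (z*(-3*x + 2*z)) dx ∧ dz + (2*z*(-y + 2*z)) dy ∧ dz.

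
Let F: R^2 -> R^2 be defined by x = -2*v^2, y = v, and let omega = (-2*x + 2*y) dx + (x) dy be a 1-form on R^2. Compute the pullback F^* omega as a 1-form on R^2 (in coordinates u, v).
F^* omega = (v^2*(-16*v - 10)) dv

Using F^*(f dg) = (f ∘ F) d(g ∘ F), substitute each coordinate x_i by F_i(u, v) in f_i, and replace dx_i by d F_i = (∂F_i/∂u) du + (∂F_i/∂v) dv.
  For the x component: f_1(F) = 2*v*(2*v + 1); d F_1 = (0) du + (-4*v) dv
  For the y component: f_2(F) = -2*v^2; d F_2 = (0) du + (1) dv
Combining and collecting du, dv coefficients:
  coeff of du: 0
  coeff of dv: v^2*(-16*v - 10)
F^* omega = (v^2*(-16*v - 10)) dv.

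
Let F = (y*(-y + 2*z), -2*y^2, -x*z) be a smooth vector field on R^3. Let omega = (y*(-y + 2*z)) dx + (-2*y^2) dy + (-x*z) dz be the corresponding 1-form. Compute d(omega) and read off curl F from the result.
d(omega) = (0) dy ∧ dz + (2*y + z) dz ∧ dx + (2*y - 2*z) dx ∧ dy; curl F = (0, 2*y + z, 2*y - 2*z)

d omega = sum_{i<j} (∂f_j/∂x_i - ∂f_i/∂x_j) dx_i ∧ dx_j. Under the identification (dy ∧ dz, dz ∧ dx, dx ∧ dy) ↔ (e_x, e_y, e_z), the coefficients are exactly the components of curl F. Compute:
  ∂R/∂y - ∂Q/∂z = (0) - (0) = 0
  ∂P/∂z - ∂R/∂x = (2*y) - (-z) = 2*y + z
  ∂Q/∂x - ∂P/∂y = (0) - (-2*y + 2*z) = 2*y - 2*z.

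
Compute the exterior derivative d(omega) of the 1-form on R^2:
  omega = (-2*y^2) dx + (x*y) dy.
d(omega) = (5*y) dx ∧ dy

For a 1-form omega = sum_i f_i dx_i, the exterior derivative is
  d(omega) = sum_{i < j} (∂f_j/∂x_i - ∂f_i/∂x_j) dx_i ∧ dx_j.
  coefficient of dx ∧ dy: ∂f_2/∂x - ∂f_1/∂y = ∂(x*y)/∂x - ∂(-2*y^2)/∂y = 5*y
Assembling: d(omega) = (5*y) dx ∧ dy.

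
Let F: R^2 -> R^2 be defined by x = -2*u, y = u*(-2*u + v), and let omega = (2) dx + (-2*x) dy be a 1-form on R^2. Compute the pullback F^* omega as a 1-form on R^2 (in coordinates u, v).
F^* omega = (-16*u^2 + 4*u*v - 4) du + (4*u^2) dv

Using F^*(f dg) = (f ∘ F) d(g ∘ F), substitute each coordinate x_i by F_i(u, v) in f_i, and replace dx_i by d F_i = (∂F_i/∂u) du + (∂F_i/∂v) dv.
  For the x component: f_1(F) = 2; d F_1 = (-2) du + (0) dv
  For the y component: f_2(F) = 4*u; d F_2 = (-4*u + v) du + (u) dv
Combining and collecting du, dv coefficients:
  coeff of du: -16*u^2 + 4*u*v - 4
  coeff of dv: 4*u^2
F^* omega = (-16*u^2 + 4*u*v - 4) du + (4*u^2) dv.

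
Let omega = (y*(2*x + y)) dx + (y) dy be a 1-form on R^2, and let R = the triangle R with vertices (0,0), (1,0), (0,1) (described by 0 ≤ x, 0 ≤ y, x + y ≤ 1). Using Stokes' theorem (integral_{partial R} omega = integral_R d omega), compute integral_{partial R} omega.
integral_(partial R) omega = -2/3

Stokes: integral_partial_R omega = integral_R d omega with d omega = (∂Q/∂x - ∂P/∂y) dx ∧ dy.
  ∂Q/∂x = 0
  ∂P/∂y = 2*x + 2*y
  integrand = ∂Q/∂x - ∂P/∂y = -2*x - 2*y.
Integrating over R: integral_0^1 integral_0^{1-x} (-2*x - 2*y) dy dx = -2/3.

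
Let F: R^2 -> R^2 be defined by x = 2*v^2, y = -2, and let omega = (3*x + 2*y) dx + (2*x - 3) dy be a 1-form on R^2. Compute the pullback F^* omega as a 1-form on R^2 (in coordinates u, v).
F^* omega = (24*v^3 - 16*v) dv

Using F^*(f dg) = (f ∘ F) d(g ∘ F), substitute each coordinate x_i by F_i(u, v) in f_i, and replace dx_i by d F_i = (∂F_i/∂u) du + (∂F_i/∂v) dv.
  For the x component: f_1(F) = 6*v^2 - 4; d F_1 = (0) du + (4*v) dv
  For the y component: f_2(F) = 4*v^2 - 3; d F_2 = (0) du + (0) dv
Combining and collecting du, dv coefficients:
  coeff of du: 0
  coeff of dv: 24*v^3 - 16*v
F^* omega = (24*v^3 - 16*v) dv.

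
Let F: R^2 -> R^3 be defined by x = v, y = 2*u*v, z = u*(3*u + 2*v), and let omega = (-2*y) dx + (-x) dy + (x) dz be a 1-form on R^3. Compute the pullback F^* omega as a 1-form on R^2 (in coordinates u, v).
F^* omega = (6*u*v) du + (-4*u*v) dv

Using F^*(f dg) = (f ∘ F) d(g ∘ F), substitute each coordinate x_i by F_i(u, v) in f_i, and replace dx_i by d F_i = (∂F_i/∂u) du + (∂F_i/∂v) dv.
  For the x component: f_1(F) = -4*u*v; d F_1 = (0) du + (1) dv
  For the y component: f_2(F) = -v; d F_2 = (2*v) du + (2*u) dv
  For the z component: f_3(F) = v; d F_3 = (6*u + 2*v) du + (2*u) dv
Combining and collecting du, dv coefficients:
  coeff of du: 6*u*v
  coeff of dv: -4*u*v
F^* omega = (6*u*v) du + (-4*u*v) dv.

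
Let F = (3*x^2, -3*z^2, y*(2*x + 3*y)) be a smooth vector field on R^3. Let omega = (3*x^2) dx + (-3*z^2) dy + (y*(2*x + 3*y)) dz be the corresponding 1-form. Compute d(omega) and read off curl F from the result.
d(omega) = (2*x + 6*y + 6*z) dy ∧ dz + (-2*y) dz ∧ dx + (0) dx ∧ dy; curl F = (2*x + 6*y + 6*z, -2*y, 0)

d omega = sum_{i<j} (∂f_j/∂x_i - ∂f_i/∂x_j) dx_i ∧ dx_j. Under the identification (dy ∧ dz, dz ∧ dx, dx ∧ dy) ↔ (e_x, e_y, e_z), the coefficients are exactly the components of curl F. Compute:
  ∂R/∂y - ∂Q/∂z = (2*x + 6*y) - (-6*z) = 2*x + 6*y + 6*z
  ∂P/∂z - ∂R/∂x = (0) - (2*y) = -2*y
  ∂Q/∂x - ∂P/∂y = (0) - (0) = 0.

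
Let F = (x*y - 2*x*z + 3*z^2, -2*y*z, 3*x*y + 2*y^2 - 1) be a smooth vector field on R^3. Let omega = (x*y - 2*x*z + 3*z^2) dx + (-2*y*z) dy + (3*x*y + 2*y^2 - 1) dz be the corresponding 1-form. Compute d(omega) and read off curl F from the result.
d(omega) = (3*x + 6*y) dy ∧ dz + (-2*x - 3*y + 6*z) dz ∧ dx + (-x) dx ∧ dy; curl F = (3*x + 6*y, -2*x - 3*y + 6*z, -x)

d omega = sum_{i<j} (∂f_j/∂x_i - ∂f_i/∂x_j) dx_i ∧ dx_j. Under the identification (dy ∧ dz, dz ∧ dx, dx ∧ dy) ↔ (e_x, e_y, e_z), the coefficients are exactly the components of curl F. Compute:
  ∂R/∂y - ∂Q/∂z = (3*x + 4*y) - (-2*y) = 3*x + 6*y
  ∂P/∂z - ∂R/∂x = (-2*x + 6*z) - (3*y) = -2*x - 3*y + 6*z
  ∂Q/∂x - ∂P/∂y = (0) - (x) = -x.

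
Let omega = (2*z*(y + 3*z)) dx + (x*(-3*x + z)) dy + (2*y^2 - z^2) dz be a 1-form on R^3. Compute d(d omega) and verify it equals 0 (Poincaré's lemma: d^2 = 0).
d(d omega) = 0

Step 1: d omega = sum_{i<j} (∂f_j/∂x_i - ∂f_i/∂x_j) dx_i ∧ dx_j:
  coeff of dx ∧ dy: -6*x - z
  coeff of dx ∧ dz: -2*y - 12*z
  coeff of dy ∧ dz: -x + 4*y
Step 2: Apply d again to each 2-form coefficient. The only possible 3-form in R^3 is dx ∧ dy ∧ dz, with coefficient
  ∂(coeff of dy∧dz)/∂x - ∂(coeff of dx∧dz)/∂y + ∂(coeff of dx∧dy)/∂z
  = ∂/∂x (-x + 4*y) - ∂/∂y (-2*y - 12*z) + ∂/∂z (-6*x - z).
Each of these terms simplifies to sums of mixed partials that cancel in pairs. The result is 0 (by equality of mixed partials for smooth functions — Schwarz / Clairaut).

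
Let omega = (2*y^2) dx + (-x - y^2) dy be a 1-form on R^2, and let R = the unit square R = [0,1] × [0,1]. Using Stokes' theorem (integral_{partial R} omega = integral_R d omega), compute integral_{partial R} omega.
integral_(partial R) omega = -3

Stokes: integral_partial_R omega = integral_R d omega with d omega = (∂Q/∂x - ∂P/∂y) dx ∧ dy.
  ∂Q/∂x = -1
  ∂P/∂y = 4*y
  integrand = ∂Q/∂x - ∂P/∂y = -4*y - 1.
Integrating over R: integral_0^1 integral_0^1 (-4*y - 1) dx dy = -3.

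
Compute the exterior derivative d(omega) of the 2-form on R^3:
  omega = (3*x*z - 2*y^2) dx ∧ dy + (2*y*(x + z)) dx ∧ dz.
d(omega) = (x - 2*z) dx ∧ dy ∧ dz

For a 2-form omega = sum_{i<j} g_{ij} dx_i ∧ dx_j, the exterior derivative is
  d(omega) = sum_{i<j} d(g_{ij}) ∧ dx_i ∧ dx_j = sum_{i<j, k} (∂g_{ij}/∂x_k) dx_k ∧ dx_i ∧ dx_j.
Expand each term, using dx_k ∧ dx_i ∧ dx_j = sgn(permutation) dx_{(a)} ∧ dx_{(b)} ∧ dx_{(c)} with (a < b < c) sorted:
  d(3*x*z - 2*y^2) includes (∂/∂z)(3*x*z - 2*y^2) dz = (3*x) dz, which multiplied by dx ∧ dy gives (3*x) dx ∧ dy ∧ dz
  d(2*y*(x + z)) includes (∂/∂y)(2*y*(x + z)) dy = (2*x + 2*z) dy, which multiplied by dx ∧ dz gives (-2*x - 2*z) dx ∧ dy ∧ dz
Collecting like 3-forms: d(omega) = (x - 2*z) dx ∧ dy ∧ dz.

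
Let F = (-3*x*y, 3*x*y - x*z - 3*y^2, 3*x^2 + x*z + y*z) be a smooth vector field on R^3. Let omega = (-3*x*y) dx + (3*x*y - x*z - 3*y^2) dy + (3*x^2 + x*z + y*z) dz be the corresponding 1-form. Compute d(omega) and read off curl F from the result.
d(omega) = (x + z) dy ∧ dz + (-6*x - z) dz ∧ dx + (3*x + 3*y - z) dx ∧ dy; curl F = (x + z, -6*x - z, 3*x + 3*y - z)

d omega = sum_{i<j} (∂f_j/∂x_i - ∂f_i/∂x_j) dx_i ∧ dx_j. Under the identification (dy ∧ dz, dz ∧ dx, dx ∧ dy) ↔ (e_x, e_y, e_z), the coefficients are exactly the components of curl F. Compute:
  ∂R/∂y - ∂Q/∂z = (z) - (-x) = x + z
  ∂P/∂z - ∂R/∂x = (0) - (6*x + z) = -6*x - z
  ∂Q/∂x - ∂P/∂y = (3*y - z) - (-3*x) = 3*x + 3*y - z.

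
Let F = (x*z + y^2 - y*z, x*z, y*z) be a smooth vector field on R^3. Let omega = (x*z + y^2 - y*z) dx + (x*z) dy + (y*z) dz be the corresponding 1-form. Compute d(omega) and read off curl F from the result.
d(omega) = (-x + z) dy ∧ dz + (x - y) dz ∧ dx + (-2*y + 2*z) dx ∧ dy; curl F = (-x + z, x - y, -2*y + 2*z)

d omega = sum_{i<j} (∂f_j/∂x_i - ∂f_i/∂x_j) dx_i ∧ dx_j. Under the identification (dy ∧ dz, dz ∧ dx, dx ∧ dy) ↔ (e_x, e_y, e_z), the coefficients are exactly the components of curl F. Compute:
  ∂R/∂y - ∂Q/∂z = (z) - (x) = -x + z
  ∂P/∂z - ∂R/∂x = (x - y) - (0) = x - y
  ∂Q/∂x - ∂P/∂y = (z) - (2*y - z) = -2*y + 2*z.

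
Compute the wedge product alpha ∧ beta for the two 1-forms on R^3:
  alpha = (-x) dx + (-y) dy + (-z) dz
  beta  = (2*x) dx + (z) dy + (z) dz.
alpha ∧ beta = (x*(2*y - z)) dx ∧ dy + (x*z) dx ∧ dz + (z*(-y + z)) dy ∧ dz

Distribute the wedge, using dx_i ∧ dx_j = -dx_j ∧ dx_i and dx_i ∧ dx_i = 0. For each pair (i, j) with i < j, the coefficient of dx_i ∧ dx_j in alpha ∧ beta is (alpha_i * beta_j - alpha_j * beta_i). Collecting: alpha ∧ beta = (x*(2*y - z)) dx ∧ dy + (x*z) dx ∧ dz + (z*(-y + z)) dy ∧ dz.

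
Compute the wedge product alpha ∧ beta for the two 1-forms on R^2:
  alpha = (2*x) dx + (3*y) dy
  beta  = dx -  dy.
alpha ∧ beta = (-2*x - 3*y) dx ∧ dy

Distribute the wedge, using dx_i ∧ dx_j = -dx_j ∧ dx_i and dx_i ∧ dx_i = 0. For each pair (i, j) with i < j, the coefficient of dx_i ∧ dx_j in alpha ∧ beta is (alpha_i * beta_j - alpha_j * beta_i). Collecting: alpha ∧ beta = (-2*x - 3*y) dx ∧ dy.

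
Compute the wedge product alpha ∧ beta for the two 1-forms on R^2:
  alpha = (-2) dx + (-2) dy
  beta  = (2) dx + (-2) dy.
alpha ∧ beta = (8) dx ∧ dy

Distribute the wedge, using dx_i ∧ dx_j = -dx_j ∧ dx_i and dx_i ∧ dx_i = 0. For each pair (i, j) with i < j, the coefficient of dx_i ∧ dx_j in alpha ∧ beta is (alpha_i * beta_j - alpha_j * beta_i). Collecting: alpha ∧ beta = (8) dx ∧ dy.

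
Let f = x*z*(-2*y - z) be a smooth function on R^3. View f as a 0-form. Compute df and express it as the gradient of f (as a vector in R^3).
df = (z*(-2*y - z)) dx + (-2*x*z) dy + (2*x*(-y - z)) dz; grad f = (z*(-2*y - z), -2*x*z, 2*x*(-y - z))

For a 0-form f, d f = (∂f/∂x) dx + (∂f/∂y) dy + (∂f/∂z) dz. The components of the vector representation are exactly the entries of grad f in Cartesian coordinates:
  ∂f/∂x = z*(-2*y - z)
  ∂f/∂y = -2*x*z
  ∂f/∂z = 2*x*(-y - z).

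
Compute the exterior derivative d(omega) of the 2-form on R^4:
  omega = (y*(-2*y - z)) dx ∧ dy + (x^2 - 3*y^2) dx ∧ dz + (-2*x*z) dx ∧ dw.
d(omega) = (5*y) dx ∧ dy ∧ dz + (2*x) dx ∧ dz ∧ dw

For a 2-form omega = sum_{i<j} g_{ij} dx_i ∧ dx_j, the exterior derivative is
  d(omega) = sum_{i<j} d(g_{ij}) ∧ dx_i ∧ dx_j = sum_{i<j, k} (∂g_{ij}/∂x_k) dx_k ∧ dx_i ∧ dx_j.
Expand each term, using dx_k ∧ dx_i ∧ dx_j = sgn(permutation) dx_{(a)} ∧ dx_{(b)} ∧ dx_{(c)} with (a < b < c) sorted:
  d(y*(-2*y - z)) includes (∂/∂z)(y*(-2*y - z)) dz = (-y) dz, which multiplied by dx ∧ dy gives (-y) dx ∧ dy ∧ dz
  d(x^2 - 3*y^2) includes (∂/∂y)(x^2 - 3*y^2) dy = (-6*y) dy, which multiplied by dx ∧ dz gives (6*y) dx ∧ dy ∧ dz
  d(-2*x*z) includes (∂/∂z)(-2*x*z) dz = (-2*x) dz, which multiplied by dx ∧ dw gives (2*x) dx ∧ dz ∧ dw
Collecting like 3-forms: d(omega) = (5*y) dx ∧ dy ∧ dz + (2*x) dx ∧ dz ∧ dw.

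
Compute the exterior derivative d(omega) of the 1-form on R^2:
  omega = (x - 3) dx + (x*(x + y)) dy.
d(omega) = (2*x + y) dx ∧ dy

For a 1-form omega = sum_i f_i dx_i, the exterior derivative is
  d(omega) = sum_{i < j} (∂f_j/∂x_i - ∂f_i/∂x_j) dx_i ∧ dx_j.
  coefficient of dx ∧ dy: ∂f_2/∂x - ∂f_1/∂y = ∂(x*(x + y))/∂x - ∂(x - 3)/∂y = 2*x + y
Assembling: d(omega) = (2*x + y) dx ∧ dy.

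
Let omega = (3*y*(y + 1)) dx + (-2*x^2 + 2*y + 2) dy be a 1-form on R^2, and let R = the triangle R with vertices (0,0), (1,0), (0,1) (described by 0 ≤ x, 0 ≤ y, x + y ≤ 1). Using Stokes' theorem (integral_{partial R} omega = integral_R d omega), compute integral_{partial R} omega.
integral_(partial R) omega = -19/6

Stokes: integral_partial_R omega = integral_R d omega with d omega = (∂Q/∂x - ∂P/∂y) dx ∧ dy.
  ∂Q/∂x = -4*x
  ∂P/∂y = 6*y + 3
  integrand = ∂Q/∂x - ∂P/∂y = -4*x - 6*y - 3.
Integrating over R: integral_0^1 integral_0^{1-x} (-4*x - 6*y - 3) dy dx = -19/6.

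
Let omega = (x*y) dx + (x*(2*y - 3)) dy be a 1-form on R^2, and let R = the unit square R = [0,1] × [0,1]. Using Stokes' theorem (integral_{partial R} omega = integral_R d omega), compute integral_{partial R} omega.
integral_(partial R) omega = -5/2

Stokes: integral_partial_R omega = integral_R d omega with d omega = (∂Q/∂x - ∂P/∂y) dx ∧ dy.
  ∂Q/∂x = 2*y - 3
  ∂P/∂y = x
  integrand = ∂Q/∂x - ∂P/∂y = -x + 2*y - 3.
Integrating over R: integral_0^1 integral_0^1 (-x + 2*y - 3) dx dy = -5/2.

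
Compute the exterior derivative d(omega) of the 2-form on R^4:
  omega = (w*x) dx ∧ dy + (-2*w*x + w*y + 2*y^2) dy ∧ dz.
d(omega) = (x) dx ∧ dy ∧ dw + (-2*w) dx ∧ dy ∧ dz + (-2*x + y) dy ∧ dz ∧ dw

For a 2-form omega = sum_{i<j} g_{ij} dx_i ∧ dx_j, the exterior derivative is
  d(omega) = sum_{i<j} d(g_{ij}) ∧ dx_i ∧ dx_j = sum_{i<j, k} (∂g_{ij}/∂x_k) dx_k ∧ dx_i ∧ dx_j.
Expand each term, using dx_k ∧ dx_i ∧ dx_j = sgn(permutation) dx_{(a)} ∧ dx_{(b)} ∧ dx_{(c)} with (a < b < c) sorted:
  d(w*x) includes (∂/∂w)(w*x) dw = (x) dw, which multiplied by dx ∧ dy gives (x) dx ∧ dy ∧ dw
  d(-2*w*x + w*y + 2*y^2) includes (∂/∂x)(-2*w*x + w*y + 2*y^2) dx = (-2*w) dx, which multiplied by dy ∧ dz gives (-2*w) dx ∧ dy ∧ dz
  d(-2*w*x + w*y + 2*y^2) includes (∂/∂w)(-2*w*x + w*y + 2*y^2) dw = (-2*x + y) dw, which multiplied by dy ∧ dz gives (-2*x + y) dy ∧ dz ∧ dw
Collecting like 3-forms: d(omega) = (x) dx ∧ dy ∧ dw + (-2*w) dx ∧ dy ∧ dz + (-2*x + y) dy ∧ dz ∧ dw.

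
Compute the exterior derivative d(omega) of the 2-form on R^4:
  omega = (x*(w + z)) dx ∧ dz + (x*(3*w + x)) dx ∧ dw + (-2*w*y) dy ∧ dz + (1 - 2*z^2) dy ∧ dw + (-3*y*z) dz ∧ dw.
d(omega) = (x) dx ∧ dz ∧ dw + (-2*y + z) dy ∧ dz ∧ dw

For a 2-form omega = sum_{i<j} g_{ij} dx_i ∧ dx_j, the exterior derivative is
  d(omega) = sum_{i<j} d(g_{ij}) ∧ dx_i ∧ dx_j = sum_{i<j, k} (∂g_{ij}/∂x_k) dx_k ∧ dx_i ∧ dx_j.
Expand each term, using dx_k ∧ dx_i ∧ dx_j = sgn(permutation) dx_{(a)} ∧ dx_{(b)} ∧ dx_{(c)} with (a < b < c) sorted:
  d(x*(w + z)) includes (∂/∂w)(x*(w + z)) dw = (x) dw, which multiplied by dx ∧ dz gives (x) dx ∧ dz ∧ dw
  d(-2*w*y) includes (∂/∂w)(-2*w*y) dw = (-2*y) dw, which multiplied by dy ∧ dz gives (-2*y) dy ∧ dz ∧ dw
  d(1 - 2*z^2) includes (∂/∂z)(1 - 2*z^2) dz = (-4*z) dz, which multiplied by dy ∧ dw gives (4*z) dy ∧ dz ∧ dw
  d(-3*y*z) includes (∂/∂y)(-3*y*z) dy = (-3*z) dy, which multiplied by dz ∧ dw gives (-3*z) dy ∧ dz ∧ dw
Collecting like 3-forms: d(omega) = (x) dx ∧ dz ∧ dw + (-2*y + z) dy ∧ dz ∧ dw.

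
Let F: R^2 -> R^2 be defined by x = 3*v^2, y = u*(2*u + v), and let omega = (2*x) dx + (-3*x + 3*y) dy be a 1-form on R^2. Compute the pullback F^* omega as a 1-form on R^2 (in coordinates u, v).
F^* omega = (24*u^3 + 18*u^2*v - 33*u*v^2 - 9*v^3) du + (6*u^3 + 3*u^2*v - 9*u*v^2 + 36*v^3) dv

Using F^*(f dg) = (f ∘ F) d(g ∘ F), substitute each coordinate x_i by F_i(u, v) in f_i, and replace dx_i by d F_i = (∂F_i/∂u) du + (∂F_i/∂v) dv.
  For the x component: f_1(F) = 6*v^2; d F_1 = (0) du + (6*v) dv
  For the y component: f_2(F) = 6*u^2 + 3*u*v - 9*v^2; d F_2 = (4*u + v) du + (u) dv
Combining and collecting du, dv coefficients:
  coeff of du: 24*u^3 + 18*u^2*v - 33*u*v^2 - 9*v^3
  coeff of dv: 6*u^3 + 3*u^2*v - 9*u*v^2 + 36*v^3
F^* omega = (24*u^3 + 18*u^2*v - 33*u*v^2 - 9*v^3) du + (6*u^3 + 3*u^2*v - 9*u*v^2 + 36*v^3) dv.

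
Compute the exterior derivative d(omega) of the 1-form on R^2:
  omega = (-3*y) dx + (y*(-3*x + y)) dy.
d(omega) = (3 - 3*y) dx ∧ dy

For a 1-form omega = sum_i f_i dx_i, the exterior derivative is
  d(omega) = sum_{i < j} (∂f_j/∂x_i - ∂f_i/∂x_j) dx_i ∧ dx_j.
  coefficient of dx ∧ dy: ∂f_2/∂x - ∂f_1/∂y = ∂(y*(-3*x + y))/∂x - ∂(-3*y)/∂y = 3 - 3*y
Assembling: d(omega) = (3 - 3*y) dx ∧ dy.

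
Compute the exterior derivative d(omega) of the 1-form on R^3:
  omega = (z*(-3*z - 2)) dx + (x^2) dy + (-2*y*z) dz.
d(omega) = (2*x) dx ∧ dy + (6*z + 2) dx ∧ dz + (-2*z) dy ∧ dz

For a 1-form omega = sum_i f_i dx_i, the exterior derivative is
  d(omega) = sum_{i < j} (∂f_j/∂x_i - ∂f_i/∂x_j) dx_i ∧ dx_j.
  coefficient of dx ∧ dy: ∂f_2/∂x - ∂f_1/∂y = ∂(x^2)/∂x - ∂(z*(-3*z - 2))/∂y = 2*x
  coefficient of dx ∧ dz: ∂f_3/∂x - ∂f_1/∂z = ∂(-2*y*z)/∂x - ∂(z*(-3*z - 2))/∂z = 6*z + 2
  coefficient of dy ∧ dz: ∂f_3/∂y - ∂f_2/∂z = ∂(-2*y*z)/∂y - ∂(x^2)/∂z = -2*z
Assembling: d(omega) = (2*x) dx ∧ dy + (6*z + 2) dx ∧ dz + (-2*z) dy ∧ dz.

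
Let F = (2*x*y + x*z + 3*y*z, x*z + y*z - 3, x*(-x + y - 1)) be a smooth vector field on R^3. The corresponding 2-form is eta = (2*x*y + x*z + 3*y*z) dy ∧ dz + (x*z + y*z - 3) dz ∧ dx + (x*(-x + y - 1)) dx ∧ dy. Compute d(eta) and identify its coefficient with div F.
d(eta) = (2*y + 2*z) dx ∧ dy ∧ dz; div F = 2*y + 2*z

For a 2-form in R^3 of the form above, applying d gives a 3-form with coefficient ∂P/∂x + ∂Q/∂y + ∂R/∂z:
  ∂P/∂x = 2*y + z
  ∂Q/∂y = z
  ∂R/∂z = 0
Sum = 2*y + 2*z, which is exactly div F.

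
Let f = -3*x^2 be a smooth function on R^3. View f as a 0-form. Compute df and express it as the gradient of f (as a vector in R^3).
df = (-6*x) dx + (0) dy + (0) dz; grad f = (-6*x, 0, 0)

For a 0-form f, d f = (∂f/∂x) dx + (∂f/∂y) dy + (∂f/∂z) dz. The components of the vector representation are exactly the entries of grad f in Cartesian coordinates:
  ∂f/∂x = -6*x
  ∂f/∂y = 0
  ∂f/∂z = 0.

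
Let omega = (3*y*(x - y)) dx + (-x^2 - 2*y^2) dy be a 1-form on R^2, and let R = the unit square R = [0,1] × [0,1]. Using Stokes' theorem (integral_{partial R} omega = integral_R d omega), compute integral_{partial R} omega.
integral_(partial R) omega = 1/2

Stokes: integral_partial_R omega = integral_R d omega with d omega = (∂Q/∂x - ∂P/∂y) dx ∧ dy.
  ∂Q/∂x = -2*x
  ∂P/∂y = 3*x - 6*y
  integrand = ∂Q/∂x - ∂P/∂y = -5*x + 6*y.
Integrating over R: integral_0^1 integral_0^1 (-5*x + 6*y) dx dy = 1/2.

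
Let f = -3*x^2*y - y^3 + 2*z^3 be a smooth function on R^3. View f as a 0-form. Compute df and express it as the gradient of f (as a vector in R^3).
df = (-6*x*y) dx + (-3*x^2 - 3*y^2) dy + (6*z^2) dz; grad f = (-6*x*y, -3*x^2 - 3*y^2, 6*z^2)

For a 0-form f, d f = (∂f/∂x) dx + (∂f/∂y) dy + (∂f/∂z) dz. The components of the vector representation are exactly the entries of grad f in Cartesian coordinates:
  ∂f/∂x = -6*x*y
  ∂f/∂y = -3*x^2 - 3*y^2
  ∂f/∂z = 6*z^2.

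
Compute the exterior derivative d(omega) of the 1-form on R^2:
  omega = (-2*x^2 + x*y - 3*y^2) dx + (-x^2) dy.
d(omega) = (-3*x + 6*y) dx ∧ dy

For a 1-form omega = sum_i f_i dx_i, the exterior derivative is
  d(omega) = sum_{i < j} (∂f_j/∂x_i - ∂f_i/∂x_j) dx_i ∧ dx_j.
  coefficient of dx ∧ dy: ∂f_2/∂x - ∂f_1/∂y = ∂(-x^2)/∂x - ∂(-2*x^2 + x*y - 3*y^2)/∂y = -3*x + 6*y
Assembling: d(omega) = (-3*x + 6*y) dx ∧ dy.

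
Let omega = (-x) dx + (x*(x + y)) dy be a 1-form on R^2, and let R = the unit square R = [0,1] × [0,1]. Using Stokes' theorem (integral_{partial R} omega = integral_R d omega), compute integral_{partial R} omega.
integral_(partial R) omega = 3/2

Stokes: integral_partial_R omega = integral_R d omega with d omega = (∂Q/∂x - ∂P/∂y) dx ∧ dy.
  ∂Q/∂x = 2*x + y
  ∂P/∂y = 0
  integrand = ∂Q/∂x - ∂P/∂y = 2*x + y.
Integrating over R: integral_0^1 integral_0^1 (2*x + y) dx dy = 3/2.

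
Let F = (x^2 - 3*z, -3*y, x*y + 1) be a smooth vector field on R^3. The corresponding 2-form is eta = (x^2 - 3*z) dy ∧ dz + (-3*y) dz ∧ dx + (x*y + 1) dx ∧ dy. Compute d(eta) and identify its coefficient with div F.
d(eta) = (2*x - 3) dx ∧ dy ∧ dz; div F = 2*x - 3

For a 2-form in R^3 of the form above, applying d gives a 3-form with coefficient ∂P/∂x + ∂Q/∂y + ∂R/∂z:
  ∂P/∂x = 2*x
  ∂Q/∂y = -3
  ∂R/∂z = 0
Sum = 2*x - 3, which is exactly div F.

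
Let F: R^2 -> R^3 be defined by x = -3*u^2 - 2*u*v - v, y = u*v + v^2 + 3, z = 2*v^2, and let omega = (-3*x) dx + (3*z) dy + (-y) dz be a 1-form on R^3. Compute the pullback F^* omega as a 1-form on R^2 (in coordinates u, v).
F^* omega = (-54*u^3 - 54*u^2*v - 12*u*v^2 - 18*u*v + 6*v^3 - 6*v^2) du + (-18*u^3 - 12*u^2*v - 9*u^2 + 2*u*v^2 - 12*u*v + 8*v^3 - 15*v) dv

Using F^*(f dg) = (f ∘ F) d(g ∘ F), substitute each coordinate x_i by F_i(u, v) in f_i, and replace dx_i by d F_i = (∂F_i/∂u) du + (∂F_i/∂v) dv.
  For the x component: f_1(F) = 9*u^2 + 6*u*v + 3*v; d F_1 = (-6*u - 2*v) du + (-2*u - 1) dv
  For the y component: f_2(F) = 6*v^2; d F_2 = (v) du + (u + 2*v) dv
  For the z component: f_3(F) = -u*v - v^2 - 3; d F_3 = (0) du + (4*v) dv
Combining and collecting du, dv coefficients:
  coeff of du: -54*u^3 - 54*u^2*v - 12*u*v^2 - 18*u*v + 6*v^3 - 6*v^2
  coeff of dv: -18*u^3 - 12*u^2*v - 9*u^2 + 2*u*v^2 - 12*u*v + 8*v^3 - 15*v
F^* omega = (-54*u^3 - 54*u^2*v - 12*u*v^2 - 18*u*v + 6*v^3 - 6*v^2) du + (-18*u^3 - 12*u^2*v - 9*u^2 + 2*u*v^2 - 12*u*v + 8*v^3 - 15*v) dv.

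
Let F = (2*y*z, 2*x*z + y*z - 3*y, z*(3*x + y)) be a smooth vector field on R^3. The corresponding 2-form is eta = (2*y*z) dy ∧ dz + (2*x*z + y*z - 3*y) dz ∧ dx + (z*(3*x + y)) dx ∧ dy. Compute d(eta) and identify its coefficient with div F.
d(eta) = (3*x + y + z - 3) dx ∧ dy ∧ dz; div F = 3*x + y + z - 3

For a 2-form in R^3 of the form above, applying d gives a 3-form with coefficient ∂P/∂x + ∂Q/∂y + ∂R/∂z:
  ∂P/∂x = 0
  ∂Q/∂y = z - 3
  ∂R/∂z = 3*x + y
Sum = 3*x + y + z - 3, which is exactly div F.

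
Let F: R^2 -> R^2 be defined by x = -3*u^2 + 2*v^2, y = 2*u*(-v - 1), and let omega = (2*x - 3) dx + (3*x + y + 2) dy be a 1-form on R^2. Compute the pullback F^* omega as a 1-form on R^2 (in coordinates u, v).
F^* omega = (36*u^3 + 18*u^2*v + 18*u^2 - 20*u*v^2 + 8*u*v + 22*u - 12*v^3 - 12*v^2 - 4*v - 4) du + (18*u^3 - 20*u^2*v + 4*u^2 - 12*u*v^2 - 4*u + 16*v^3 - 12*v) dv

Using F^*(f dg) = (f ∘ F) d(g ∘ F), substitute each coordinate x_i by F_i(u, v) in f_i, and replace dx_i by d F_i = (∂F_i/∂u) du + (∂F_i/∂v) dv.
  For the x component: f_1(F) = -6*u^2 + 4*v^2 - 3; d F_1 = (-6*u) du + (4*v) dv
  For the y component: f_2(F) = -9*u^2 - 2*u*v - 2*u + 6*v^2 + 2; d F_2 = (-2*v - 2) du + (-2*u) dv
Combining and collecting du, dv coefficients:
  coeff of du: 36*u^3 + 18*u^2*v + 18*u^2 - 20*u*v^2 + 8*u*v + 22*u - 12*v^3 - 12*v^2 - 4*v - 4
  coeff of dv: 18*u^3 - 20*u^2*v + 4*u^2 - 12*u*v^2 - 4*u + 16*v^3 - 12*v
F^* omega = (36*u^3 + 18*u^2*v + 18*u^2 - 20*u*v^2 + 8*u*v + 22*u - 12*v^3 - 12*v^2 - 4*v - 4) du + (18*u^3 - 20*u^2*v + 4*u^2 - 12*u*v^2 - 4*u + 16*v^3 - 12*v) dv.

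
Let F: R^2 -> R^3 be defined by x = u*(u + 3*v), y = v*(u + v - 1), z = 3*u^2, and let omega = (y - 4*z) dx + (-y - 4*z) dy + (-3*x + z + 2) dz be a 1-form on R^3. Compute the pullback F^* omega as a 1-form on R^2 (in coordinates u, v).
F^* omega = (-24*u^3 - 100*u^2*v + 4*u*v^2 - 2*u*v + 12*u + 2*v^3 - 2*v^2) du + (-48*u^3 - 22*u^2*v + 12*u^2 - u*v - 2*v^3 + 3*v^2 - v) dv

Using F^*(f dg) = (f ∘ F) d(g ∘ F), substitute each coordinate x_i by F_i(u, v) in f_i, and replace dx_i by d F_i = (∂F_i/∂u) du + (∂F_i/∂v) dv.
  For the x component: f_1(F) = -12*u^2 + u*v + v^2 - v; d F_1 = (2*u + 3*v) du + (3*u) dv
  For the y component: f_2(F) = -12*u^2 - u*v - v^2 + v; d F_2 = (v) du + (u + 2*v - 1) dv
  For the z component: f_3(F) = -9*u*v + 2; d F_3 = (6*u) du + (0) dv
Combining and collecting du, dv coefficients:
  coeff of du: -24*u^3 - 100*u^2*v + 4*u*v^2 - 2*u*v + 12*u + 2*v^3 - 2*v^2
  coeff of dv: -48*u^3 - 22*u^2*v + 12*u^2 - u*v - 2*v^3 + 3*v^2 - v
F^* omega = (-24*u^3 - 100*u^2*v + 4*u*v^2 - 2*u*v + 12*u + 2*v^3 - 2*v^2) du + (-48*u^3 - 22*u^2*v + 12*u^2 - u*v - 2*v^3 + 3*v^2 - v) dv.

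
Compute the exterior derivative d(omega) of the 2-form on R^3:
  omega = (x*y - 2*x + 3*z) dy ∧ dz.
d(omega) = (y - 2) dx ∧ dy ∧ dz

For a 2-form omega = sum_{i<j} g_{ij} dx_i ∧ dx_j, the exterior derivative is
  d(omega) = sum_{i<j} d(g_{ij}) ∧ dx_i ∧ dx_j = sum_{i<j, k} (∂g_{ij}/∂x_k) dx_k ∧ dx_i ∧ dx_j.
Expand each term, using dx_k ∧ dx_i ∧ dx_j = sgn(permutation) dx_{(a)} ∧ dx_{(b)} ∧ dx_{(c)} with (a < b < c) sorted:
  d(x*y - 2*x + 3*z) includes (∂/∂x)(x*y - 2*x + 3*z) dx = (y - 2) dx, which multiplied by dy ∧ dz gives (y - 2) dx ∧ dy ∧ dz
Collecting like 3-forms: d(omega) = (y - 2) dx ∧ dy ∧ dz.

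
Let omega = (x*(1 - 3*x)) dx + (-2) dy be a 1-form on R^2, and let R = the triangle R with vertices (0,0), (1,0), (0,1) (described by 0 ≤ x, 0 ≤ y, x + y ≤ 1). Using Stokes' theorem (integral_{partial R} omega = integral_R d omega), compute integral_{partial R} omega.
integral_(partial R) omega = 0

Stokes: integral_partial_R omega = integral_R d omega with d omega = (∂Q/∂x - ∂P/∂y) dx ∧ dy.
  ∂Q/∂x = 0
  ∂P/∂y = 0
  integrand = ∂Q/∂x - ∂P/∂y = 0.
Integrating over R: integral_0^1 integral_0^{1-x} (0) dy dx = 0.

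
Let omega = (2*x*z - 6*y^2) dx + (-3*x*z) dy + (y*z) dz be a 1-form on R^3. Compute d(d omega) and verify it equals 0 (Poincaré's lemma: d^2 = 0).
d(d omega) = 0

Step 1: d omega = sum_{i<j} (∂f_j/∂x_i - ∂f_i/∂x_j) dx_i ∧ dx_j:
  coeff of dx ∧ dy: 12*y - 3*z
  coeff of dx ∧ dz: -2*x
  coeff of dy ∧ dz: 3*x + z
Step 2: Apply d again to each 2-form coefficient. The only possible 3-form in R^3 is dx ∧ dy ∧ dz, with coefficient
  ∂(coeff of dy∧dz)/∂x - ∂(coeff of dx∧dz)/∂y + ∂(coeff of dx∧dy)/∂z
  = ∂/∂x (3*x + z) - ∂/∂y (-2*x) + ∂/∂z (12*y - 3*z).
Each of these terms simplifies to sums of mixed partials that cancel in pairs. The result is 0 (by equality of mixed partials for smooth functions — Schwarz / Clairaut).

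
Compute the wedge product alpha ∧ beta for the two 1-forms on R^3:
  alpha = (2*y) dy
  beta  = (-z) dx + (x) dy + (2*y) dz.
alpha ∧ beta = (2*y*z) dx ∧ dy + (4*y^2) dy ∧ dz

Distribute the wedge, using dx_i ∧ dx_j = -dx_j ∧ dx_i and dx_i ∧ dx_i = 0. For each pair (i, j) with i < j, the coefficient of dx_i ∧ dx_j in alpha ∧ beta is (alpha_i * beta_j - alpha_j * beta_i). Collecting: alpha ∧ beta = (2*y*z) dx ∧ dy + (4*y^2) dy ∧ dz.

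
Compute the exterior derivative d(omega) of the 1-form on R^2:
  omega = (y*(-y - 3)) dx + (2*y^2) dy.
d(omega) = (2*y + 3) dx ∧ dy

For a 1-form omega = sum_i f_i dx_i, the exterior derivative is
  d(omega) = sum_{i < j} (∂f_j/∂x_i - ∂f_i/∂x_j) dx_i ∧ dx_j.
  coefficient of dx ∧ dy: ∂f_2/∂x - ∂f_1/∂y = ∂(2*y^2)/∂x - ∂(y*(-y - 3))/∂y = 2*y + 3
Assembling: d(omega) = (2*y + 3) dx ∧ dy.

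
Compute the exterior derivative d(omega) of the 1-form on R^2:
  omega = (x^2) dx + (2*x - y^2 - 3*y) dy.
d(omega) = (2) dx ∧ dy

For a 1-form omega = sum_i f_i dx_i, the exterior derivative is
  d(omega) = sum_{i < j} (∂f_j/∂x_i - ∂f_i/∂x_j) dx_i ∧ dx_j.
  coefficient of dx ∧ dy: ∂f_2/∂x - ∂f_1/∂y = ∂(2*x - y^2 - 3*y)/∂x - ∂(x^2)/∂y = 2
Assembling: d(omega) = (2) dx ∧ dy.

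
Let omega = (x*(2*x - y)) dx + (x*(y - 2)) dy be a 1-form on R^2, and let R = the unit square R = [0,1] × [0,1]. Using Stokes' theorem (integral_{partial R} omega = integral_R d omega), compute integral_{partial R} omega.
integral_(partial R) omega = -1

Stokes: integral_partial_R omega = integral_R d omega with d omega = (∂Q/∂x - ∂P/∂y) dx ∧ dy.
  ∂Q/∂x = y - 2
  ∂P/∂y = -x
  integrand = ∂Q/∂x - ∂P/∂y = x + y - 2.
Integrating over R: integral_0^1 integral_0^1 (x + y - 2) dx dy = -1.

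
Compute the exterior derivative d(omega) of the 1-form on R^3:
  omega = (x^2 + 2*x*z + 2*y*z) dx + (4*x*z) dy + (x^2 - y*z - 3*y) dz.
d(omega) = (2*z) dx ∧ dy + (-2*y) dx ∧ dz + (-4*x - z - 3) dy ∧ dz

For a 1-form omega = sum_i f_i dx_i, the exterior derivative is
  d(omega) = sum_{i < j} (∂f_j/∂x_i - ∂f_i/∂x_j) dx_i ∧ dx_j.
  coefficient of dx ∧ dy: ∂f_2/∂x - ∂f_1/∂y = ∂(4*x*z)/∂x - ∂(x^2 + 2*x*z + 2*y*z)/∂y = 2*z
  coefficient of dx ∧ dz: ∂f_3/∂x - ∂f_1/∂z = ∂(x^2 - y*z - 3*y)/∂x - ∂(x^2 + 2*x*z + 2*y*z)/∂z = -2*y
  coefficient of dy ∧ dz: ∂f_3/∂y - ∂f_2/∂z = ∂(x^2 - y*z - 3*y)/∂y - ∂(4*x*z)/∂z = -4*x - z - 3
Assembling: d(omega) = (2*z) dx ∧ dy + (-2*y) dx ∧ dz + (-4*x - z - 3) dy ∧ dz.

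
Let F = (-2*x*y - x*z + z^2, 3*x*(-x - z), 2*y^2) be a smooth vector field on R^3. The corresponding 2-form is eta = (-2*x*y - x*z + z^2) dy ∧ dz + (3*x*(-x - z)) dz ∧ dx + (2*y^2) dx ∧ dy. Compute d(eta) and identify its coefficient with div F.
d(eta) = (-2*y - z) dx ∧ dy ∧ dz; div F = -2*y - z

For a 2-form in R^3 of the form above, applying d gives a 3-form with coefficient ∂P/∂x + ∂Q/∂y + ∂R/∂z:
  ∂P/∂x = -2*y - z
  ∂Q/∂y = 0
  ∂R/∂z = 0
Sum = -2*y - z, which is exactly div F.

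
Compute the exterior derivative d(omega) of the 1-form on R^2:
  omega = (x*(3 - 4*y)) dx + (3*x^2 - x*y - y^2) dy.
d(omega) = (10*x - y) dx ∧ dy

For a 1-form omega = sum_i f_i dx_i, the exterior derivative is
  d(omega) = sum_{i < j} (∂f_j/∂x_i - ∂f_i/∂x_j) dx_i ∧ dx_j.
  coefficient of dx ∧ dy: ∂f_2/∂x - ∂f_1/∂y = ∂(3*x^2 - x*y - y^2)/∂x - ∂(x*(3 - 4*y))/∂y = 10*x - y
Assembling: d(omega) = (10*x - y) dx ∧ dy.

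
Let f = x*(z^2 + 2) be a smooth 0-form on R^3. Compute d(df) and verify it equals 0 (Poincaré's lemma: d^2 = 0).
d(df) = 0

Step 1: df = sum_i (∂f/∂x_i) dx_i = (z^2 + 2) dx + (0) dy + (2*x*z) dz.
Step 2: Apply d again. Using the 1-form formula, the coefficient of dx ∧ dy in d(df) is ∂^2 f/∂x ∂y - ∂^2 f/∂y ∂x = (0) - (0) = 0 (equality of mixed partials for smooth f).
Similarly for dx ∧ dz and dy ∧ dz — all coefficients vanish. So d(df) = 0.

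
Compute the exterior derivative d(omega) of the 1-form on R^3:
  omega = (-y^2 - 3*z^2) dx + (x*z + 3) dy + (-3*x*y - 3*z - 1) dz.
d(omega) = (2*y + z) dx ∧ dy + (-3*y + 6*z) dx ∧ dz + (-4*x) dy ∧ dz

For a 1-form omega = sum_i f_i dx_i, the exterior derivative is
  d(omega) = sum_{i < j} (∂f_j/∂x_i - ∂f_i/∂x_j) dx_i ∧ dx_j.
  coefficient of dx ∧ dy: ∂f_2/∂x - ∂f_1/∂y = ∂(x*z + 3)/∂x - ∂(-y^2 - 3*z^2)/∂y = 2*y + z
  coefficient of dx ∧ dz: ∂f_3/∂x - ∂f_1/∂z = ∂(-3*x*y - 3*z - 1)/∂x - ∂(-y^2 - 3*z^2)/∂z = -3*y + 6*z
  coefficient of dy ∧ dz: ∂f_3/∂y - ∂f_2/∂z = ∂(-3*x*y - 3*z - 1)/∂y - ∂(x*z + 3)/∂z = -4*x
Assembling: d(omega) = (2*y + z) dx ∧ dy + (-3*y + 6*z) dx ∧ dz + (-4*x) dy ∧ dz.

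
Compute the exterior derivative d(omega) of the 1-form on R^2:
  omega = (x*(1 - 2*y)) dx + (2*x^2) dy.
d(omega) = (6*x) dx ∧ dy

For a 1-form omega = sum_i f_i dx_i, the exterior derivative is
  d(omega) = sum_{i < j} (∂f_j/∂x_i - ∂f_i/∂x_j) dx_i ∧ dx_j.
  coefficient of dx ∧ dy: ∂f_2/∂x - ∂f_1/∂y = ∂(2*x^2)/∂x - ∂(x*(1 - 2*y))/∂y = 6*x
Assembling: d(omega) = (6*x) dx ∧ dy.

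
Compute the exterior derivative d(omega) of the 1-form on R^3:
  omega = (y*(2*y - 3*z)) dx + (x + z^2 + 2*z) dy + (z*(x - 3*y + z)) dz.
d(omega) = (-4*y + 3*z + 1) dx ∧ dy + (3*y + z) dx ∧ dz + (-5*z - 2) dy ∧ dz

For a 1-form omega = sum_i f_i dx_i, the exterior derivative is
  d(omega) = sum_{i < j} (∂f_j/∂x_i - ∂f_i/∂x_j) dx_i ∧ dx_j.
  coefficient of dx ∧ dy: ∂f_2/∂x - ∂f_1/∂y = ∂(x + z^2 + 2*z)/∂x - ∂(y*(2*y - 3*z))/∂y = -4*y + 3*z + 1
  coefficient of dx ∧ dz: ∂f_3/∂x - ∂f_1/∂z = ∂(z*(x - 3*y + z))/∂x - ∂(y*(2*y - 3*z))/∂z = 3*y + z
  coefficient of dy ∧ dz: ∂f_3/∂y - ∂f_2/∂z = ∂(z*(x - 3*y + z))/∂y - ∂(x + z^2 + 2*z)/∂z = -5*z - 2
Assembling: d(omega) = (-4*y + 3*z + 1) dx ∧ dy + (3*y + z) dx ∧ dz + (-5*z - 2) dy ∧ dz.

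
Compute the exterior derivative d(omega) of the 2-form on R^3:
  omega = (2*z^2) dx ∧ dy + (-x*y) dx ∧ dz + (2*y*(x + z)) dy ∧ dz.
d(omega) = (x + 2*y + 4*z) dx ∧ dy ∧ dz

For a 2-form omega = sum_{i<j} g_{ij} dx_i ∧ dx_j, the exterior derivative is
  d(omega) = sum_{i<j} d(g_{ij}) ∧ dx_i ∧ dx_j = sum_{i<j, k} (∂g_{ij}/∂x_k) dx_k ∧ dx_i ∧ dx_j.
Expand each term, using dx_k ∧ dx_i ∧ dx_j = sgn(permutation) dx_{(a)} ∧ dx_{(b)} ∧ dx_{(c)} with (a < b < c) sorted:
  d(2*z^2) includes (∂/∂z)(2*z^2) dz = (4*z) dz, which multiplied by dx ∧ dy gives (4*z) dx ∧ dy ∧ dz
  d(-x*y) includes (∂/∂y)(-x*y) dy = (-x) dy, which multiplied by dx ∧ dz gives (x) dx ∧ dy ∧ dz
  d(2*y*(x + z)) includes (∂/∂x)(2*y*(x + z)) dx = (2*y) dx, which multiplied by dy ∧ dz gives (2*y) dx ∧ dy ∧ dz
Collecting like 3-forms: d(omega) = (x + 2*y + 4*z) dx ∧ dy ∧ dz.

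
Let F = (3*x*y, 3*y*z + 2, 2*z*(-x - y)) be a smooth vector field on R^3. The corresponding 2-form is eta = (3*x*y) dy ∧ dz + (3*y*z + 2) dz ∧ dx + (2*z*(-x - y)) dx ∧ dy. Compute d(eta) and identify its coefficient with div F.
d(eta) = (-2*x + y + 3*z) dx ∧ dy ∧ dz; div F = -2*x + y + 3*z

For a 2-form in R^3 of the form above, applying d gives a 3-form with coefficient ∂P/∂x + ∂Q/∂y + ∂R/∂z:
  ∂P/∂x = 3*y
  ∂Q/∂y = 3*z
  ∂R/∂z = -2*x - 2*y
Sum = -2*x + y + 3*z, which is exactly div F.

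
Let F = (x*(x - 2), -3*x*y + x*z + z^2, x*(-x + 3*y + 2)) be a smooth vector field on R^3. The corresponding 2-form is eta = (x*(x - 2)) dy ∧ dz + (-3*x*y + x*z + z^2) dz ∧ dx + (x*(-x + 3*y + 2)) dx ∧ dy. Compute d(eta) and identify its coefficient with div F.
d(eta) = (-x - 2) dx ∧ dy ∧ dz; div F = -x - 2

For a 2-form in R^3 of the form above, applying d gives a 3-form with coefficient ∂P/∂x + ∂Q/∂y + ∂R/∂z:
  ∂P/∂x = 2*x - 2
  ∂Q/∂y = -3*x
  ∂R/∂z = 0
Sum = -x - 2, which is exactly div F.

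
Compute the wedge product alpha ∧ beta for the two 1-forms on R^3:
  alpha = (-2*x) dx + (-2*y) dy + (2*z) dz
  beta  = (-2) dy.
alpha ∧ beta = (4*x) dx ∧ dy + (4*z) dy ∧ dz

Distribute the wedge, using dx_i ∧ dx_j = -dx_j ∧ dx_i and dx_i ∧ dx_i = 0. For each pair (i, j) with i < j, the coefficient of dx_i ∧ dx_j in alpha ∧ beta is (alpha_i * beta_j - alpha_j * beta_i). Collecting: alpha ∧ beta = (4*x) dx ∧ dy + (4*z) dy ∧ dz.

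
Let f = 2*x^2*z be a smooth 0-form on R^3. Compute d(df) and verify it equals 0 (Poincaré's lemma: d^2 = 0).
d(df) = 0

Step 1: df = sum_i (∂f/∂x_i) dx_i = (4*x*z) dx + (0) dy + (2*x^2) dz.
Step 2: Apply d again. Using the 1-form formula, the coefficient of dx ∧ dy in d(df) is ∂^2 f/∂x ∂y - ∂^2 f/∂y ∂x = (0) - (0) = 0 (equality of mixed partials for smooth f).
Similarly for dx ∧ dz and dy ∧ dz — all coefficients vanish. So d(df) = 0.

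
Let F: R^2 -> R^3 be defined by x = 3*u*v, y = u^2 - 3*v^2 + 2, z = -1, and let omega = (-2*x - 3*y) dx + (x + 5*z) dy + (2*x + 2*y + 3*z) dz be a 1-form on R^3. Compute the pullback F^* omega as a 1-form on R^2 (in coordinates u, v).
F^* omega = (-3*u^2*v - 18*u*v^2 - 10*u + 27*v^3 - 18*v) du + (-9*u^3 - 18*u^2*v + 9*u*v^2 - 18*u + 30*v) dv

Using F^*(f dg) = (f ∘ F) d(g ∘ F), substitute each coordinate x_i by F_i(u, v) in f_i, and replace dx_i by d F_i = (∂F_i/∂u) du + (∂F_i/∂v) dv.
  For the x component: f_1(F) = -3*u^2 - 6*u*v + 9*v^2 - 6; d F_1 = (3*v) du + (3*u) dv
  For the y component: f_2(F) = 3*u*v - 5; d F_2 = (2*u) du + (-6*v) dv
  For the z component: f_3(F) = 2*u^2 + 6*u*v - 6*v^2 + 1; d F_3 = (0) du + (0) dv
Combining and collecting du, dv coefficients:
  coeff of du: -3*u^2*v - 18*u*v^2 - 10*u + 27*v^3 - 18*v
  coeff of dv: -9*u^3 - 18*u^2*v + 9*u*v^2 - 18*u + 30*v
F^* omega = (-3*u^2*v - 18*u*v^2 - 10*u + 27*v^3 - 18*v) du + (-9*u^3 - 18*u^2*v + 9*u*v^2 - 18*u + 30*v) dv.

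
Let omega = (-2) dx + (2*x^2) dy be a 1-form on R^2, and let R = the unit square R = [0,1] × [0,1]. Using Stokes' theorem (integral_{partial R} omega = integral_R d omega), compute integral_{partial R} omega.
integral_(partial R) omega = 2

Stokes: integral_partial_R omega = integral_R d omega with d omega = (∂Q/∂x - ∂P/∂y) dx ∧ dy.
  ∂Q/∂x = 4*x
  ∂P/∂y = 0
  integrand = ∂Q/∂x - ∂P/∂y = 4*x.
Integrating over R: integral_0^1 integral_0^1 (4*x) dx dy = 2.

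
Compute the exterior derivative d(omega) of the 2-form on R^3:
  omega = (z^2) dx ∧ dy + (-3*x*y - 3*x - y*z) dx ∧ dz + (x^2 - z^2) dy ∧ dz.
d(omega) = (5*x + 3*z) dx ∧ dy ∧ dz

For a 2-form omega = sum_{i<j} g_{ij} dx_i ∧ dx_j, the exterior derivative is
  d(omega) = sum_{i<j} d(g_{ij}) ∧ dx_i ∧ dx_j = sum_{i<j, k} (∂g_{ij}/∂x_k) dx_k ∧ dx_i ∧ dx_j.
Expand each term, using dx_k ∧ dx_i ∧ dx_j = sgn(permutation) dx_{(a)} ∧ dx_{(b)} ∧ dx_{(c)} with (a < b < c) sorted:
  d(z^2) includes (∂/∂z)(z^2) dz = (2*z) dz, which multiplied by dx ∧ dy gives (2*z) dx ∧ dy ∧ dz
  d(-3*x*y - 3*x - y*z) includes (∂/∂y)(-3*x*y - 3*x - y*z) dy = (-3*x - z) dy, which multiplied by dx ∧ dz gives (3*x + z) dx ∧ dy ∧ dz
  d(x^2 - z^2) includes (∂/∂x)(x^2 - z^2) dx = (2*x) dx, which multiplied by dy ∧ dz gives (2*x) dx ∧ dy ∧ dz
Collecting like 3-forms: d(omega) = (5*x + 3*z) dx ∧ dy ∧ dz.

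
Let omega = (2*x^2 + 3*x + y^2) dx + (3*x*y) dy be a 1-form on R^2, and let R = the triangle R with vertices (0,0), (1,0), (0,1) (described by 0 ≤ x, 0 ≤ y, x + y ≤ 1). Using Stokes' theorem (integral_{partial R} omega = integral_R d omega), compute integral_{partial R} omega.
integral_(partial R) omega = 1/6

Stokes: integral_partial_R omega = integral_R d omega with d omega = (∂Q/∂x - ∂P/∂y) dx ∧ dy.
  ∂Q/∂x = 3*y
  ∂P/∂y = 2*y
  integrand = ∂Q/∂x - ∂P/∂y = y.
Integrating over R: integral_0^1 integral_0^{1-x} (y) dy dx = 1/6.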